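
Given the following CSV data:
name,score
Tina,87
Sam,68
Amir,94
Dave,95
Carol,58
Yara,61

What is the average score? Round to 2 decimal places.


Scores: 87, 68, 94, 95, 58, 61
Sum = 463
Count = 6
Average = 463 / 6 = 77.17

ANSWER: 77.17


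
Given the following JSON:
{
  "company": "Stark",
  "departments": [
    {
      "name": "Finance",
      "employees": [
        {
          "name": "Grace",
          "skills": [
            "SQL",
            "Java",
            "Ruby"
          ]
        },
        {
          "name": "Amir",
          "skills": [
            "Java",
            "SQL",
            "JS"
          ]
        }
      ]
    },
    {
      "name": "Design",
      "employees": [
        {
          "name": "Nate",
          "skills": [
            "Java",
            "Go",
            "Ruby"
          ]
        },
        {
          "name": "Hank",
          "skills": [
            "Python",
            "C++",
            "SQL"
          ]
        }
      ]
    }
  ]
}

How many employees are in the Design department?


Path: departments[1].employees
Count: 2

ANSWER: 2


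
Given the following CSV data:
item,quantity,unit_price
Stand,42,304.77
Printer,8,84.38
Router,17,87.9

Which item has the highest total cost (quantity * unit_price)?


Computing row totals:
  Stand: 12800.34
  Printer: 675.04
  Router: 1494.3
Maximum: Stand (12800.34)

ANSWER: Stand


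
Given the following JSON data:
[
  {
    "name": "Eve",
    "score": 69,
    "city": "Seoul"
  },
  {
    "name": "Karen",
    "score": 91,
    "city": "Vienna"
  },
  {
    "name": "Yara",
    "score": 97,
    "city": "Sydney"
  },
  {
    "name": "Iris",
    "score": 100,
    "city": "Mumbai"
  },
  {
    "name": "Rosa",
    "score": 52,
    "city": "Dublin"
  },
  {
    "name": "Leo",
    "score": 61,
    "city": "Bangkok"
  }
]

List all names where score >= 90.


Filtering records where score >= 90:
  Eve (score=69) -> no
  Karen (score=91) -> YES
  Yara (score=97) -> YES
  Iris (score=100) -> YES
  Rosa (score=52) -> no
  Leo (score=61) -> no


ANSWER: Karen, Yara, Iris


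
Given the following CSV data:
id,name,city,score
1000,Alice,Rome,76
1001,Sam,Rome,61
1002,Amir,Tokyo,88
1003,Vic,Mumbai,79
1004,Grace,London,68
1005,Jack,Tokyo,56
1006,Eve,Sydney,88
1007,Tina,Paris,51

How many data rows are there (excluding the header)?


Counting rows (excluding header):
Header: id,name,city,score
Data rows: 8

ANSWER: 8


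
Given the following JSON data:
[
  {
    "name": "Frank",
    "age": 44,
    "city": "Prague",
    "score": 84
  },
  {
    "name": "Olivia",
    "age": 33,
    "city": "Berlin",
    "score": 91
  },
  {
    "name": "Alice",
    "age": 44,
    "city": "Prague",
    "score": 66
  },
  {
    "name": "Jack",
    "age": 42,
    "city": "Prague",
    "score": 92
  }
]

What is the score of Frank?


Looking up record where name = Frank
Record index: 0
Field 'score' = 84

ANSWER: 84


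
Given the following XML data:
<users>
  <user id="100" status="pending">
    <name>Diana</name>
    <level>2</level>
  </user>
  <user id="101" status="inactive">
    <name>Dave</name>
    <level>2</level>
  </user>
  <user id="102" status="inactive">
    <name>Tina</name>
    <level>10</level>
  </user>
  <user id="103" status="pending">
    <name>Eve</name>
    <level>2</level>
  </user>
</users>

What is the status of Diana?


Finding user with name = Diana
user id="100" status="pending"

ANSWER: pending


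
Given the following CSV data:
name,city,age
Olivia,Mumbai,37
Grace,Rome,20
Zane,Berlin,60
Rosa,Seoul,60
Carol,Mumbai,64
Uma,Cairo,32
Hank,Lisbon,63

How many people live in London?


Scanning city column for 'London':
Total matches: 0

ANSWER: 0


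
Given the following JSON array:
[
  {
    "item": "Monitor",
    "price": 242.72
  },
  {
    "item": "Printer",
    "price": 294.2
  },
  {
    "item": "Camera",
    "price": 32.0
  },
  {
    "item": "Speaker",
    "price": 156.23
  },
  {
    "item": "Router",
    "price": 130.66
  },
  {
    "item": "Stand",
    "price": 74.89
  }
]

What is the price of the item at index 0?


Array index 0 -> Monitor
price = 242.72

ANSWER: 242.72


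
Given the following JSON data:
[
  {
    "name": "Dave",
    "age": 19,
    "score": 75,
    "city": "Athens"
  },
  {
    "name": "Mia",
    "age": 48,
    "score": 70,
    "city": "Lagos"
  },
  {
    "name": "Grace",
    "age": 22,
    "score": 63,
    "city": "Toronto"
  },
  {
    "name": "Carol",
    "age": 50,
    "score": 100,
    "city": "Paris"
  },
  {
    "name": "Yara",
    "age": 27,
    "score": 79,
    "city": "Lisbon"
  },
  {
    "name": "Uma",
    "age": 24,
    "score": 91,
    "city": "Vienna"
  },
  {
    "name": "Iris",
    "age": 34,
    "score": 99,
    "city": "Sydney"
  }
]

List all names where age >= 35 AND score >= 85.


Checking both conditions:
  Dave (age=19, score=75) -> no
  Mia (age=48, score=70) -> no
  Grace (age=22, score=63) -> no
  Carol (age=50, score=100) -> YES
  Yara (age=27, score=79) -> no
  Uma (age=24, score=91) -> no
  Iris (age=34, score=99) -> no


ANSWER: Carol


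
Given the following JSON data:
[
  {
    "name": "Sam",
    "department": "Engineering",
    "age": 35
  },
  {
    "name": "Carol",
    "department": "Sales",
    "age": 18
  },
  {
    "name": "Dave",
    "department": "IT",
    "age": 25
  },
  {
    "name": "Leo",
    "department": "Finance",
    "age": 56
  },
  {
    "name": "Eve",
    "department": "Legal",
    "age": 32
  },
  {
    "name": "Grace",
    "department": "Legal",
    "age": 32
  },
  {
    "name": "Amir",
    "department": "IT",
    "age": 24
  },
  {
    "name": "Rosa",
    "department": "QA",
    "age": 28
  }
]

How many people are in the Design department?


Scanning records for department = Design
  No matches found
Count: 0

ANSWER: 0


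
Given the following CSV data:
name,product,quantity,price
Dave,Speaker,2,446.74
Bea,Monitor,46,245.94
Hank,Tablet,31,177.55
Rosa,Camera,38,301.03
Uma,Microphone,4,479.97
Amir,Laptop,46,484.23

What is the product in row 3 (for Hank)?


Row 3: Hank
Column 'product' = Tablet

ANSWER: Tablet


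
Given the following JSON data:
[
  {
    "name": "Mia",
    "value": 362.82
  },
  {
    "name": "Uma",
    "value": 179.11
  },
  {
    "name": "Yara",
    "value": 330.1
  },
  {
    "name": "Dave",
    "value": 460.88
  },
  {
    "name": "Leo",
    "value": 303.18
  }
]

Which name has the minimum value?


Comparing values:
  Mia: 362.82
  Uma: 179.11
  Yara: 330.1
  Dave: 460.88
  Leo: 303.18
Minimum: Uma (179.11)

ANSWER: Uma


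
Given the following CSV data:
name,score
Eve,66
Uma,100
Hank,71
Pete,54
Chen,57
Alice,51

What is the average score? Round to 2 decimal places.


Scores: 66, 100, 71, 54, 57, 51
Sum = 399
Count = 6
Average = 399 / 6 = 66.50

ANSWER: 66.50


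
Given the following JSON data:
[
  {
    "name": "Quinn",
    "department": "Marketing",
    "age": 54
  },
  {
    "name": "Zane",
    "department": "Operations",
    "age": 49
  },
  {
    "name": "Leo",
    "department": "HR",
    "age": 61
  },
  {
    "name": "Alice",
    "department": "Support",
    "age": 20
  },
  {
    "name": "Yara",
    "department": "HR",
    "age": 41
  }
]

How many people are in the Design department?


Scanning records for department = Design
  No matches found
Count: 0

ANSWER: 0


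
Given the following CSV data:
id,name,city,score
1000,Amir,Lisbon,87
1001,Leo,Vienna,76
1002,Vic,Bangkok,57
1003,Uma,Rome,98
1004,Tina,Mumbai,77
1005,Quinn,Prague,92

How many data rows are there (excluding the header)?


Counting rows (excluding header):
Header: id,name,city,score
Data rows: 6

ANSWER: 6


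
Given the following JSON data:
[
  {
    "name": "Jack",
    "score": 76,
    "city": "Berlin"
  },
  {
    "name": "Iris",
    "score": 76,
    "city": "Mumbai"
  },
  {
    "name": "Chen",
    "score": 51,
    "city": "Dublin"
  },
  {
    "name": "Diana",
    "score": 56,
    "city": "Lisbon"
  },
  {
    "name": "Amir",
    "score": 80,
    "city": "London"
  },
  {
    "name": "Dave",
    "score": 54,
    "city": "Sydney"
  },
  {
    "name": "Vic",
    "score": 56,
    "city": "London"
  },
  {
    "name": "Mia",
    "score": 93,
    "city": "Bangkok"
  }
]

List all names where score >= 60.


Filtering records where score >= 60:
  Jack (score=76) -> YES
  Iris (score=76) -> YES
  Chen (score=51) -> no
  Diana (score=56) -> no
  Amir (score=80) -> YES
  Dave (score=54) -> no
  Vic (score=56) -> no
  Mia (score=93) -> YES


ANSWER: Jack, Iris, Amir, Mia


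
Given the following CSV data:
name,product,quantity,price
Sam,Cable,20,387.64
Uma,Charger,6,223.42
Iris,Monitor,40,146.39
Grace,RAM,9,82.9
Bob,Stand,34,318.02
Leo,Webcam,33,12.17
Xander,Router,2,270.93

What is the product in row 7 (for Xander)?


Row 7: Xander
Column 'product' = Router

ANSWER: Router


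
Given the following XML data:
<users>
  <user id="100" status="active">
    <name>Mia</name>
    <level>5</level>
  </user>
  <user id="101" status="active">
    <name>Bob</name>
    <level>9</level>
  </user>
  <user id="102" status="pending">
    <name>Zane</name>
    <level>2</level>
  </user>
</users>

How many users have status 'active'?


Counting users with status='active':
  Mia (id=100) -> MATCH
  Bob (id=101) -> MATCH
Count: 2

ANSWER: 2


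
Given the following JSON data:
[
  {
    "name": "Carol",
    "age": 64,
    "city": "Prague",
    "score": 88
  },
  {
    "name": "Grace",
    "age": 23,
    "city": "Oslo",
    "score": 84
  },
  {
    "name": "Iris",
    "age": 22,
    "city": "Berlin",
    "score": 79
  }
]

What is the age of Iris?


Looking up record where name = Iris
Record index: 2
Field 'age' = 22

ANSWER: 22


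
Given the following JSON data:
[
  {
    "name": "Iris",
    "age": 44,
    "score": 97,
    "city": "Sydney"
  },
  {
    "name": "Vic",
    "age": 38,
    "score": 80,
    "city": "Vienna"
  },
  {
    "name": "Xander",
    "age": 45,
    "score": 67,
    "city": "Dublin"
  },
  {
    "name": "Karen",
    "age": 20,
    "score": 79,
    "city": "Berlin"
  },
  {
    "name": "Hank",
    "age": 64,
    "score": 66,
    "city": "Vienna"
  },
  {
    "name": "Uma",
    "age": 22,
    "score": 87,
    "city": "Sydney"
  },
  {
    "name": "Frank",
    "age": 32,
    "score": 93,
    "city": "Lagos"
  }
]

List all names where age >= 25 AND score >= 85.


Checking both conditions:
  Iris (age=44, score=97) -> YES
  Vic (age=38, score=80) -> no
  Xander (age=45, score=67) -> no
  Karen (age=20, score=79) -> no
  Hank (age=64, score=66) -> no
  Uma (age=22, score=87) -> no
  Frank (age=32, score=93) -> YES


ANSWER: Iris, Frank


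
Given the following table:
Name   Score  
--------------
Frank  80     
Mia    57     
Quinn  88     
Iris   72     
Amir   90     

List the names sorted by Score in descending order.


Sorting by Score (descending):
  Amir: 90
  Quinn: 88
  Frank: 80
  Iris: 72
  Mia: 57


ANSWER: Amir, Quinn, Frank, Iris, Mia


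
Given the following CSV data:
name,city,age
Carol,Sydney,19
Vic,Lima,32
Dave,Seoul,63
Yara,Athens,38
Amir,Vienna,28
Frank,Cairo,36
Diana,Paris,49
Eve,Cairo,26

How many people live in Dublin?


Scanning city column for 'Dublin':
Total matches: 0

ANSWER: 0


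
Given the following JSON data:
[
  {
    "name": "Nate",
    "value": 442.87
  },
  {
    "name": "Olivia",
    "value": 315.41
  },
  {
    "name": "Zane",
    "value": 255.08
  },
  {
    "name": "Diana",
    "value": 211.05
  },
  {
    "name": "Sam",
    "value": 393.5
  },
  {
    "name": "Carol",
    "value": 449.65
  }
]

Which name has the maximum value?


Comparing values:
  Nate: 442.87
  Olivia: 315.41
  Zane: 255.08
  Diana: 211.05
  Sam: 393.5
  Carol: 449.65
Maximum: Carol (449.65)

ANSWER: Carol


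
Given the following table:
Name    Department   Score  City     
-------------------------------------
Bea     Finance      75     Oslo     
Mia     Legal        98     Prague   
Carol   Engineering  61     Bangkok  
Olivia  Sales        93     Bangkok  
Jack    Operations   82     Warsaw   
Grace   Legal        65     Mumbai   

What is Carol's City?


Row 3: Carol
City = Bangkok

ANSWER: Bangkok


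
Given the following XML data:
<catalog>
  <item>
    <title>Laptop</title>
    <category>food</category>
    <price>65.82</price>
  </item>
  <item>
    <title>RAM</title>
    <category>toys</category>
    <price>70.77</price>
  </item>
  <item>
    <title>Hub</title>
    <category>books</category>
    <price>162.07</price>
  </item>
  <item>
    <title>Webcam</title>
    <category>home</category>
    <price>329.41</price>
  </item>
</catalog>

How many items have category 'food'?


Scanning <item> elements for <category>food</category>:
  Item 1: Laptop -> MATCH
Count: 1

ANSWER: 1


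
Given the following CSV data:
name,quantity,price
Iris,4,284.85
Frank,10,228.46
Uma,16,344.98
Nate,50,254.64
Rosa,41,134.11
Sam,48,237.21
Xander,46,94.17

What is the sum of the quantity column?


Values in 'quantity' column:
  Row 1: 4
  Row 2: 10
  Row 3: 16
  Row 4: 50
  Row 5: 41
  Row 6: 48
  Row 7: 46
Sum = 4 + 10 + 16 + 50 + 41 + 48 + 46 = 215

ANSWER: 215


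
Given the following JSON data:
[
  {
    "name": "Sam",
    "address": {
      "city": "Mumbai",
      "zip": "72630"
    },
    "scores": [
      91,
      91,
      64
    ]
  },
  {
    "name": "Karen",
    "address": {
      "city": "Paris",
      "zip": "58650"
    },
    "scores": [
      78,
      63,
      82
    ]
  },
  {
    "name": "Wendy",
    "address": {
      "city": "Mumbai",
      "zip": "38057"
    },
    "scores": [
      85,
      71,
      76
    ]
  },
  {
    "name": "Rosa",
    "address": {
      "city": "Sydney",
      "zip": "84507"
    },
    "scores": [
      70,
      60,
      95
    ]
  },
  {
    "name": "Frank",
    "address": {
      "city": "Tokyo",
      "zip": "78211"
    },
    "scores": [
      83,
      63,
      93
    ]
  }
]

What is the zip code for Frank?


Path: records[4].address.zip
Value: 78211

ANSWER: 78211


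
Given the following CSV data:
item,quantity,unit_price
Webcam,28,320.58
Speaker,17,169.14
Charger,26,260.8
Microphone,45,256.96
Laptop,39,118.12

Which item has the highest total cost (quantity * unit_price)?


Computing row totals:
  Webcam: 8976.24
  Speaker: 2875.38
  Charger: 6780.8
  Microphone: 11563.2
  Laptop: 4606.68
Maximum: Microphone (11563.2)

ANSWER: Microphone


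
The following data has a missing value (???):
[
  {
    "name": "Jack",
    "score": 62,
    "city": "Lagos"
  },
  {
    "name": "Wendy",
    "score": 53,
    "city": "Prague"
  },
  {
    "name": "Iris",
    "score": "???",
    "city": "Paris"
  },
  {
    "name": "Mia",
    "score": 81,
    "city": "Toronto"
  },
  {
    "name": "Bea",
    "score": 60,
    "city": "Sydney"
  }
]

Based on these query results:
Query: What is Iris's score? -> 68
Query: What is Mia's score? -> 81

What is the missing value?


The missing value is Iris's score
From query: Iris's score = 68

ANSWER: 68


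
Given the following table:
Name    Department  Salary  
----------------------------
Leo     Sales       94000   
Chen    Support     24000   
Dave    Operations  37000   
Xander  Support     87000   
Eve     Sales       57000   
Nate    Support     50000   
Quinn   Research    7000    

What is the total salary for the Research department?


Research department members:
  Quinn: 7000
Total = 7000 = 7000

ANSWER: 7000


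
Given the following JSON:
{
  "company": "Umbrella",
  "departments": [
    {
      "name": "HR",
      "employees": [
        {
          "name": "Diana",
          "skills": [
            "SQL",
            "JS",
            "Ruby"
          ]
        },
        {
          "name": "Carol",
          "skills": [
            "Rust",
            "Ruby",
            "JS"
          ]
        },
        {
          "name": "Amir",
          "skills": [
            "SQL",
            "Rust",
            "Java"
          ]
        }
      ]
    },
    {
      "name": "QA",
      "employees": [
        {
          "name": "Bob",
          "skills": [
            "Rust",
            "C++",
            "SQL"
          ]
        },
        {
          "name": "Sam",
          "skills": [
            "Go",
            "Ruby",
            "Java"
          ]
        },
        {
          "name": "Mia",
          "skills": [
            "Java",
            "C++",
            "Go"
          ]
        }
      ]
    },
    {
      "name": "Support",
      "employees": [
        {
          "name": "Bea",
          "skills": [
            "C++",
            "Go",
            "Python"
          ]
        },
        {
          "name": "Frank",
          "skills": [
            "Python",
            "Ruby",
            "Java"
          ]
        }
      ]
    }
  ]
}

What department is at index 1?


Path: departments[1].name
Value: QA

ANSWER: QA


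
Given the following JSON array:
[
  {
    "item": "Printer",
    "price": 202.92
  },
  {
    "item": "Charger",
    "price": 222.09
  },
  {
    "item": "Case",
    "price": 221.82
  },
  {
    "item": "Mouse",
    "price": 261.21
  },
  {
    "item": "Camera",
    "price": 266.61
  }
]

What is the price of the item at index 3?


Array index 3 -> Mouse
price = 261.21

ANSWER: 261.21


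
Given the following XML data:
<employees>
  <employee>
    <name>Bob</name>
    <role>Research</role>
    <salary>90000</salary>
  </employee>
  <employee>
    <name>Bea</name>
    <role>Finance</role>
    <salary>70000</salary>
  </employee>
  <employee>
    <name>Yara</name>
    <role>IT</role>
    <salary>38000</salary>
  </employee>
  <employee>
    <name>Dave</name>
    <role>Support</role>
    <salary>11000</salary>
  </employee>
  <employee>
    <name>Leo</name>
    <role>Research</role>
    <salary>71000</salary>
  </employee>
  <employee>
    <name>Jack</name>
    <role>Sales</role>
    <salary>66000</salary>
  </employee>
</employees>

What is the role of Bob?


Searching for <employee> with <name>Bob</name>
Found at position 1
<role>Research</role>

ANSWER: Research


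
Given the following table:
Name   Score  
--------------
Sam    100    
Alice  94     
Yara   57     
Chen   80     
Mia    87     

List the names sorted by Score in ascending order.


Sorting by Score (ascending):
  Yara: 57
  Chen: 80
  Mia: 87
  Alice: 94
  Sam: 100


ANSWER: Yara, Chen, Mia, Alice, Sam


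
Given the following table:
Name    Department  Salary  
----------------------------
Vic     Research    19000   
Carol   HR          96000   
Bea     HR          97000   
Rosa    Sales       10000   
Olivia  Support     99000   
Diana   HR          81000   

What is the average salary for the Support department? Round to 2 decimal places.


Support department members:
  Olivia: 99000
Sum = 99000
Count = 1
Average = 99000 / 1 = 99000.00

ANSWER: 99000.00


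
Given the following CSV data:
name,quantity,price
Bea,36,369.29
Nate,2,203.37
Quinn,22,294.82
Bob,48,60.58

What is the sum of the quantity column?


Values in 'quantity' column:
  Row 1: 36
  Row 2: 2
  Row 3: 22
  Row 4: 48
Sum = 36 + 2 + 22 + 48 = 108

ANSWER: 108


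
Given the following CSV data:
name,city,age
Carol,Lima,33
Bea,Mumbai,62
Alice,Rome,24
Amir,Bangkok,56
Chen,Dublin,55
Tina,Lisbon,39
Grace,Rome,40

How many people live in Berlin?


Scanning city column for 'Berlin':
Total matches: 0

ANSWER: 0


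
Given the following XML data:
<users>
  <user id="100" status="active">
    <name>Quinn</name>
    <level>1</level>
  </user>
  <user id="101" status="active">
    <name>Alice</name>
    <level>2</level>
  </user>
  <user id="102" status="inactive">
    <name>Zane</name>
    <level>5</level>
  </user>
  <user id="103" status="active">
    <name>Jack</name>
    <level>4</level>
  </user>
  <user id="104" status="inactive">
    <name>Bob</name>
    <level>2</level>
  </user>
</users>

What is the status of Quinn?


Finding user with name = Quinn
user id="100" status="active"

ANSWER: active


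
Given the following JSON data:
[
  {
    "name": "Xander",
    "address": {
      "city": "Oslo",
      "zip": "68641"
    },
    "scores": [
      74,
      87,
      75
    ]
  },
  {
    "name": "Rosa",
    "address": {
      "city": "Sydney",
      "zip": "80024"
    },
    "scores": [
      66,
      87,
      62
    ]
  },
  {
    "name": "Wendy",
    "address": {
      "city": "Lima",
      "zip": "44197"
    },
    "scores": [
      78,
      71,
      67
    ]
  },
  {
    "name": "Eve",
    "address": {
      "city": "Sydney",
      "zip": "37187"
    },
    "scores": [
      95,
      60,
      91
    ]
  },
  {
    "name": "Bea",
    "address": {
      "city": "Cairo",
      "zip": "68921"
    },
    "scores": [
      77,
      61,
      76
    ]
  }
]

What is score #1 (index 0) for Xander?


Path: records[0].scores[0]
Value: 74

ANSWER: 74


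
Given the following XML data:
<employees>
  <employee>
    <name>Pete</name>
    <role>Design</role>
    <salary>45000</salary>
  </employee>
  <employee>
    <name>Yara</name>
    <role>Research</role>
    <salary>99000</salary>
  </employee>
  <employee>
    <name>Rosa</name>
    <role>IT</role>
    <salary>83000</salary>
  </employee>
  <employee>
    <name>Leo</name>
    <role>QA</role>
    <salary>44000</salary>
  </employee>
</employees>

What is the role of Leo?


Searching for <employee> with <name>Leo</name>
Found at position 4
<role>QA</role>

ANSWER: QA


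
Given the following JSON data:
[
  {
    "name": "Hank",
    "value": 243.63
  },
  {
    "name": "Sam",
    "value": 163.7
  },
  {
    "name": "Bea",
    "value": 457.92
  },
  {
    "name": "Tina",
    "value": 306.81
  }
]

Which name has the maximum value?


Comparing values:
  Hank: 243.63
  Sam: 163.7
  Bea: 457.92
  Tina: 306.81
Maximum: Bea (457.92)

ANSWER: Bea


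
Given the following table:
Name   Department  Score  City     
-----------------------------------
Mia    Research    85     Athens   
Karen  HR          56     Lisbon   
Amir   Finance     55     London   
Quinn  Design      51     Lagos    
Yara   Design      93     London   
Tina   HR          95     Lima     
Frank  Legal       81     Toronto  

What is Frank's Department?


Row 7: Frank
Department = Legal

ANSWER: Legal


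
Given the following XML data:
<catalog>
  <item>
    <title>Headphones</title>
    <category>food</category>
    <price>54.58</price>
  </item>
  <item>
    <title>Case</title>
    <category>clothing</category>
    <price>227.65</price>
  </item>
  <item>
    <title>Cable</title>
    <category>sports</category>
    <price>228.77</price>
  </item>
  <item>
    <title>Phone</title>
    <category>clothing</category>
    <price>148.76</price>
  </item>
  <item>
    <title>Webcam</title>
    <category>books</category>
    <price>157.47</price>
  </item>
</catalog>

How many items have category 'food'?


Scanning <item> elements for <category>food</category>:
  Item 1: Headphones -> MATCH
Count: 1

ANSWER: 1


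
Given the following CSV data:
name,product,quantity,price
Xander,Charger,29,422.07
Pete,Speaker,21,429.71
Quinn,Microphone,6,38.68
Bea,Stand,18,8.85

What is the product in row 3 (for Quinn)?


Row 3: Quinn
Column 'product' = Microphone

ANSWER: Microphone


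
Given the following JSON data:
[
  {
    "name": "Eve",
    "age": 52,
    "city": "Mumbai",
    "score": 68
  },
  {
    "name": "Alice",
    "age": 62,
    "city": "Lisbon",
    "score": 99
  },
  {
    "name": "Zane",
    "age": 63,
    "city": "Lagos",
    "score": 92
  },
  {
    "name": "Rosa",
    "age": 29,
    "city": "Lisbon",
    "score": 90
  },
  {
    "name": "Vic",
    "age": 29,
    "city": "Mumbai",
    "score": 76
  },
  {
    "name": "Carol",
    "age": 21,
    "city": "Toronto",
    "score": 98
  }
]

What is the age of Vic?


Looking up record where name = Vic
Record index: 4
Field 'age' = 29

ANSWER: 29


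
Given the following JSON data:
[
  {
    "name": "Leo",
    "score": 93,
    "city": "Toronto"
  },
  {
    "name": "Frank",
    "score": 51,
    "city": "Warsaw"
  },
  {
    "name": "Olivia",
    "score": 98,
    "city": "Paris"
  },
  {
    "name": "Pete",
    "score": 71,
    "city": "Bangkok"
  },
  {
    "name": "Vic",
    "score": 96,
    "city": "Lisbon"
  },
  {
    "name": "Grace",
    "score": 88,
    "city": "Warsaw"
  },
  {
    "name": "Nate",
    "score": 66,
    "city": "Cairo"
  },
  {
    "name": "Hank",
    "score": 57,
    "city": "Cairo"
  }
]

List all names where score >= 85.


Filtering records where score >= 85:
  Leo (score=93) -> YES
  Frank (score=51) -> no
  Olivia (score=98) -> YES
  Pete (score=71) -> no
  Vic (score=96) -> YES
  Grace (score=88) -> YES
  Nate (score=66) -> no
  Hank (score=57) -> no


ANSWER: Leo, Olivia, Vic, Grace


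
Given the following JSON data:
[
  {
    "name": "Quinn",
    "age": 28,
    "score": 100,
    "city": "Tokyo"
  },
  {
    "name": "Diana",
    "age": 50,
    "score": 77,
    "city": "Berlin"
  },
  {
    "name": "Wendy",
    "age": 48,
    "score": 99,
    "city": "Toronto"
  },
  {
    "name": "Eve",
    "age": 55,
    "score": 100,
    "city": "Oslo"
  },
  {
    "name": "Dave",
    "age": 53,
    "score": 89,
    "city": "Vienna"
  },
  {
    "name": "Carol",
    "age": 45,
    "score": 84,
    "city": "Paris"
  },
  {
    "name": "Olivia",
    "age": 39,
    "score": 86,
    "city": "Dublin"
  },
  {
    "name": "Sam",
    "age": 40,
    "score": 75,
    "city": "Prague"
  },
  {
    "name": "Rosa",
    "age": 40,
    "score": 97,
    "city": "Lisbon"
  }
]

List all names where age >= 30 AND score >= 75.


Checking both conditions:
  Quinn (age=28, score=100) -> no
  Diana (age=50, score=77) -> YES
  Wendy (age=48, score=99) -> YES
  Eve (age=55, score=100) -> YES
  Dave (age=53, score=89) -> YES
  Carol (age=45, score=84) -> YES
  Olivia (age=39, score=86) -> YES
  Sam (age=40, score=75) -> YES
  Rosa (age=40, score=97) -> YES


ANSWER: Diana, Wendy, Eve, Dave, Carol, Olivia, Sam, Rosa


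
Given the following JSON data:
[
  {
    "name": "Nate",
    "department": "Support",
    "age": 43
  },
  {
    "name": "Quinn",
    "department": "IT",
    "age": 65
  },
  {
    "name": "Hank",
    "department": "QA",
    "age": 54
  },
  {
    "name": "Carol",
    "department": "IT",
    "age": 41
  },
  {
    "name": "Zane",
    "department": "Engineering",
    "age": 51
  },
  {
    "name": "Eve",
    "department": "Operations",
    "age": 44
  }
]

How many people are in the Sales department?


Scanning records for department = Sales
  No matches found
Count: 0

ANSWER: 0


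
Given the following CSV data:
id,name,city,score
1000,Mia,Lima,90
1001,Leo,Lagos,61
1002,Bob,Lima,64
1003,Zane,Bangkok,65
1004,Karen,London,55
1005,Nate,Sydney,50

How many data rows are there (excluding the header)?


Counting rows (excluding header):
Header: id,name,city,score
Data rows: 6

ANSWER: 6


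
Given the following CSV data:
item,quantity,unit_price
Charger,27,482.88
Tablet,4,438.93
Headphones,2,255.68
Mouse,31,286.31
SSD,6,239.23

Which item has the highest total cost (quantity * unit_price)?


Computing row totals:
  Charger: 13037.76
  Tablet: 1755.72
  Headphones: 511.36
  Mouse: 8875.61
  SSD: 1435.38
Maximum: Charger (13037.76)

ANSWER: Charger


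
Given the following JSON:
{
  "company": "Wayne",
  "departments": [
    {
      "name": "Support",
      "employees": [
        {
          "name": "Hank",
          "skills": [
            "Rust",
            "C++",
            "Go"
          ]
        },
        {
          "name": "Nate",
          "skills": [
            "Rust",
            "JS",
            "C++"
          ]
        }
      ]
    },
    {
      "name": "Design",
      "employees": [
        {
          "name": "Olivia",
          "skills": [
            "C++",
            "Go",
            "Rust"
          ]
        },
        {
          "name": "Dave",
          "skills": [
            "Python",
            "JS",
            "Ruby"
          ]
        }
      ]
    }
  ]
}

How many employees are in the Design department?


Path: departments[1].employees
Count: 2

ANSWER: 2


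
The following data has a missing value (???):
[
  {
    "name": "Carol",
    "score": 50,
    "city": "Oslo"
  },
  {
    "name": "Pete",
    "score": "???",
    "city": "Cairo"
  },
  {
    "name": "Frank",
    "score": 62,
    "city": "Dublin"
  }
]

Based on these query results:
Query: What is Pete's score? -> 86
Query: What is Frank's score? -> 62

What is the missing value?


The missing value is Pete's score
From query: Pete's score = 86

ANSWER: 86


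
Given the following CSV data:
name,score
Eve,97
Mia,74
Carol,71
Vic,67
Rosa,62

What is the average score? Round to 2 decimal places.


Scores: 97, 74, 71, 67, 62
Sum = 371
Count = 5
Average = 371 / 5 = 74.20

ANSWER: 74.20


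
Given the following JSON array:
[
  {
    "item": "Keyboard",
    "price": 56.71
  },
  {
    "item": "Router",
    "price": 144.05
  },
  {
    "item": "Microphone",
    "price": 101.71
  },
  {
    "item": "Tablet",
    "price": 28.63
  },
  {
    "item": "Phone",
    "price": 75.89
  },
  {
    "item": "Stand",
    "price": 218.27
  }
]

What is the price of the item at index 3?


Array index 3 -> Tablet
price = 28.63

ANSWER: 28.63


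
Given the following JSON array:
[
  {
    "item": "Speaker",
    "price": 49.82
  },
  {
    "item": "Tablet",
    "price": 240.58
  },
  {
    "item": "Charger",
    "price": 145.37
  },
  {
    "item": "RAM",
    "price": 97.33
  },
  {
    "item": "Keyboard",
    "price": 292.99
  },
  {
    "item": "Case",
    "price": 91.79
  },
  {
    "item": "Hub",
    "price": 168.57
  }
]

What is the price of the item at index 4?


Array index 4 -> Keyboard
price = 292.99

ANSWER: 292.99


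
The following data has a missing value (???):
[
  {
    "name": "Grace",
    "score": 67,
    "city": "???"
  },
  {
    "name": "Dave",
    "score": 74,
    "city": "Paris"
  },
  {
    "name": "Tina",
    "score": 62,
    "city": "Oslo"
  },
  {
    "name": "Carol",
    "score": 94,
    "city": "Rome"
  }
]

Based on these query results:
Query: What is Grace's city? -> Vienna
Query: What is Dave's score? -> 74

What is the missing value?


The missing value is Grace's city
From query: Grace's city = Vienna

ANSWER: Vienna


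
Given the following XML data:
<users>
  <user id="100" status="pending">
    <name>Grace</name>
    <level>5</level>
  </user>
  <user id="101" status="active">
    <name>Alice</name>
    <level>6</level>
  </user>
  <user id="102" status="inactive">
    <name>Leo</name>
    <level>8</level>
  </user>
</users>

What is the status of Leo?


Finding user with name = Leo
user id="102" status="inactive"

ANSWER: inactive


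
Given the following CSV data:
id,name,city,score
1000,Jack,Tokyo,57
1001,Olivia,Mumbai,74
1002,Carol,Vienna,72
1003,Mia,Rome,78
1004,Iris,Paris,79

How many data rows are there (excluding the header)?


Counting rows (excluding header):
Header: id,name,city,score
Data rows: 5

ANSWER: 5


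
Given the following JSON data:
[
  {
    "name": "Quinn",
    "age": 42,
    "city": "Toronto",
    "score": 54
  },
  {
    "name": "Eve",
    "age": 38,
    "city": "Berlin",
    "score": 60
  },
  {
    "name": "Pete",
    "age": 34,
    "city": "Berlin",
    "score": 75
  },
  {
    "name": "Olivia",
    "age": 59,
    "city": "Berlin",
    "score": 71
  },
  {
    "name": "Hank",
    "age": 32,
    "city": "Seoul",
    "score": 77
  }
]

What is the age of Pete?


Looking up record where name = Pete
Record index: 2
Field 'age' = 34

ANSWER: 34


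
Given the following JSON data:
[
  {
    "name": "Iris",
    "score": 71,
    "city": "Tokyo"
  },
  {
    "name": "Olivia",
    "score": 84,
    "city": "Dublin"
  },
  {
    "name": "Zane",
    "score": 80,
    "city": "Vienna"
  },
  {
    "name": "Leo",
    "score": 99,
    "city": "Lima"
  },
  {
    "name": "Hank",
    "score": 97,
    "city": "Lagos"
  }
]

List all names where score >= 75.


Filtering records where score >= 75:
  Iris (score=71) -> no
  Olivia (score=84) -> YES
  Zane (score=80) -> YES
  Leo (score=99) -> YES
  Hank (score=97) -> YES


ANSWER: Olivia, Zane, Leo, Hank


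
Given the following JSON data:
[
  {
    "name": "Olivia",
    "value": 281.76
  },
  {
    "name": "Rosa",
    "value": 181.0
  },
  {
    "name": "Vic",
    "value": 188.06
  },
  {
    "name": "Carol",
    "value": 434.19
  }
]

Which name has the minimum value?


Comparing values:
  Olivia: 281.76
  Rosa: 181.0
  Vic: 188.06
  Carol: 434.19
Minimum: Rosa (181.0)

ANSWER: Rosa


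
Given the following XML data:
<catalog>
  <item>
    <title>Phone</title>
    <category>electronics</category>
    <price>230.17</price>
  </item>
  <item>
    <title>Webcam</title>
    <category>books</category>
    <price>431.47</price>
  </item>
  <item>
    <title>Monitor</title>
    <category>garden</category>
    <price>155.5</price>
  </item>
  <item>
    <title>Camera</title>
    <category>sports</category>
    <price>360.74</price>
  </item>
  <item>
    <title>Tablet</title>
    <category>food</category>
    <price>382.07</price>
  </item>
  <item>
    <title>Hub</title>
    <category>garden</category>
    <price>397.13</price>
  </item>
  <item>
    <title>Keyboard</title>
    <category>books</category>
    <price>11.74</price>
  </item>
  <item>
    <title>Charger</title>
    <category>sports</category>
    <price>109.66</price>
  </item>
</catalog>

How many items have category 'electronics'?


Scanning <item> elements for <category>electronics</category>:
  Item 1: Phone -> MATCH
Count: 1

ANSWER: 1


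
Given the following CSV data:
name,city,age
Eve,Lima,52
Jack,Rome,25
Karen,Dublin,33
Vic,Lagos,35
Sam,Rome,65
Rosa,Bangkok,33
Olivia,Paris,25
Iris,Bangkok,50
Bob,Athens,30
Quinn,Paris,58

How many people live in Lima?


Scanning city column for 'Lima':
  Row 1: Eve -> MATCH
Total matches: 1

ANSWER: 1


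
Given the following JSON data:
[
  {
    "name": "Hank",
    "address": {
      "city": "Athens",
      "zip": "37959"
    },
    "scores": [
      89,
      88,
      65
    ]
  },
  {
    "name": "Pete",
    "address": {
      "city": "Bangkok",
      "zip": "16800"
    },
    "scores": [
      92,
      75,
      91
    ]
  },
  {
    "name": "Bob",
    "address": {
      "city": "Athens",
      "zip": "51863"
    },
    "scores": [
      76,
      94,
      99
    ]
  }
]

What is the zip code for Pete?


Path: records[1].address.zip
Value: 16800

ANSWER: 16800


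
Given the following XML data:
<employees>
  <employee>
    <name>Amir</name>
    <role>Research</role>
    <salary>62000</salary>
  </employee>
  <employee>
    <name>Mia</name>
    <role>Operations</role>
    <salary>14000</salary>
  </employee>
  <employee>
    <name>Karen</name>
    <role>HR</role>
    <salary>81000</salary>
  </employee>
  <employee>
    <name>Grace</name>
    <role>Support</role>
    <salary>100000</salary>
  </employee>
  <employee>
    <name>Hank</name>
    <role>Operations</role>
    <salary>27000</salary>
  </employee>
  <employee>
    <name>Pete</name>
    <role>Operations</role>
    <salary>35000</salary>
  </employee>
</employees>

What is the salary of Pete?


Searching for <employee> with <name>Pete</name>
Found at position 6
<salary>35000</salary>

ANSWER: 35000


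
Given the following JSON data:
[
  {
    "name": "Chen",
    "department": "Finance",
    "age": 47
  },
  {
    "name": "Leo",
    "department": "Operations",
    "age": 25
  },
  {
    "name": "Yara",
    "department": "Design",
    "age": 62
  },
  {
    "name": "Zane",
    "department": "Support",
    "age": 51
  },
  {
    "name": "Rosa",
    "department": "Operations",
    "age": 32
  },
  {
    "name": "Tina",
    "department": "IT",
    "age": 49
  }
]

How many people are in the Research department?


Scanning records for department = Research
  No matches found
Count: 0

ANSWER: 0


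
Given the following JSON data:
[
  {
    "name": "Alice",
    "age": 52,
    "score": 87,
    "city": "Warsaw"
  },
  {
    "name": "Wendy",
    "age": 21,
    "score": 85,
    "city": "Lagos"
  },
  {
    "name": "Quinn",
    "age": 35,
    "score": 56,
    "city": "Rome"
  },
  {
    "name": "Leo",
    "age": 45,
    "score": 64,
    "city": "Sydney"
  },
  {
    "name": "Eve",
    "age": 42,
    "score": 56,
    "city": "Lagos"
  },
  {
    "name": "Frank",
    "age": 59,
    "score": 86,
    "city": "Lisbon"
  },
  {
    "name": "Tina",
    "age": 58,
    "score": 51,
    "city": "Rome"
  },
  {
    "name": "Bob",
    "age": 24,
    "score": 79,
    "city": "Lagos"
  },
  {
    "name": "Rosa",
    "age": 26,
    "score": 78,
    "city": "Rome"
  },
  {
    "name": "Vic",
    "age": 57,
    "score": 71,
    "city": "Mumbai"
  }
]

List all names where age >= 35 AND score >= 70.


Checking both conditions:
  Alice (age=52, score=87) -> YES
  Wendy (age=21, score=85) -> no
  Quinn (age=35, score=56) -> no
  Leo (age=45, score=64) -> no
  Eve (age=42, score=56) -> no
  Frank (age=59, score=86) -> YES
  Tina (age=58, score=51) -> no
  Bob (age=24, score=79) -> no
  Rosa (age=26, score=78) -> no
  Vic (age=57, score=71) -> YES


ANSWER: Alice, Frank, Vic


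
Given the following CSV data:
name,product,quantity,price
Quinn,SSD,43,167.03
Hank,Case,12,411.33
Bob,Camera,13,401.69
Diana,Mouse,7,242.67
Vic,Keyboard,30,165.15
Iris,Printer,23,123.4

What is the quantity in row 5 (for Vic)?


Row 5: Vic
Column 'quantity' = 30

ANSWER: 30


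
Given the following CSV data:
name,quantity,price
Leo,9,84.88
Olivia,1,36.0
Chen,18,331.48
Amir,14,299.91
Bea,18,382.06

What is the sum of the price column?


Values in 'price' column:
  Row 1: 84.88
  Row 2: 36.0
  Row 3: 331.48
  Row 4: 299.91
  Row 5: 382.06
Sum = 84.88 + 36.0 + 331.48 + 299.91 + 382.06 = 1134.33

ANSWER: 1134.33


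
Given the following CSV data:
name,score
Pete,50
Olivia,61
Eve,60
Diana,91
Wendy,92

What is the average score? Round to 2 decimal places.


Scores: 50, 61, 60, 91, 92
Sum = 354
Count = 5
Average = 354 / 5 = 70.80

ANSWER: 70.80


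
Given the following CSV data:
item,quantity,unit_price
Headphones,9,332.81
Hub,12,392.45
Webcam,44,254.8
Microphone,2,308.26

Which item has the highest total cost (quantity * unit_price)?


Computing row totals:
  Headphones: 2995.29
  Hub: 4709.4
  Webcam: 11211.2
  Microphone: 616.52
Maximum: Webcam (11211.2)

ANSWER: Webcam


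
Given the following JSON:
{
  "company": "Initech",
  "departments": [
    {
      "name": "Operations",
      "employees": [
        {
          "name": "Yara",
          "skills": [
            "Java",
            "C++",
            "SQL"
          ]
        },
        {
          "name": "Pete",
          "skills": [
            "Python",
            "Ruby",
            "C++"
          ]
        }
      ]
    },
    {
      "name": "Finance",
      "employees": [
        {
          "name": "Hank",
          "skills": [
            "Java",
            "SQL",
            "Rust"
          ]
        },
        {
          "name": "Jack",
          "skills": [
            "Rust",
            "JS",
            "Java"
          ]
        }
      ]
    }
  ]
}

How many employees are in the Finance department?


Path: departments[1].employees
Count: 2

ANSWER: 2


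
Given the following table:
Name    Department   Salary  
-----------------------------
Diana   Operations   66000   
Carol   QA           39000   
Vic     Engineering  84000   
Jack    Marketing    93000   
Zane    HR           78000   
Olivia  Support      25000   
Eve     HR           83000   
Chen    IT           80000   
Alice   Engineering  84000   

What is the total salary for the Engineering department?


Engineering department members:
  Vic: 84000
  Alice: 84000
Total = 84000 + 84000 = 168000

ANSWER: 168000


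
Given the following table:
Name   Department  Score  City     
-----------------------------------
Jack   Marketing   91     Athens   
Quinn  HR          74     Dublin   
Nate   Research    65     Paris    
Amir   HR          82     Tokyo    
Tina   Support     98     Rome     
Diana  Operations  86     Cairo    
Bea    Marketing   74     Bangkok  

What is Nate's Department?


Row 3: Nate
Department = Research

ANSWER: Research
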